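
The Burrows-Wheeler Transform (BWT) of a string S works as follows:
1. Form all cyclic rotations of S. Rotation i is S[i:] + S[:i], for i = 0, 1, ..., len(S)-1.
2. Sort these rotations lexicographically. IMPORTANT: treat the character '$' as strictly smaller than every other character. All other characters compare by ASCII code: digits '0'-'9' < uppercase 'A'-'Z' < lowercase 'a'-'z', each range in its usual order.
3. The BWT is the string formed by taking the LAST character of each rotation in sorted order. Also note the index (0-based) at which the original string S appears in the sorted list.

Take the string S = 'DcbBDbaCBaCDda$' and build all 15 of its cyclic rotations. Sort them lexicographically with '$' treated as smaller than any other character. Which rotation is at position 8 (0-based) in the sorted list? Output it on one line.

Answer: a$DcbBDbaCBaCDd

Derivation:
All 15 rotations (rotation i = S[i:]+S[:i]):
  rot[0] = DcbBDbaCBaCDda$
  rot[1] = cbBDbaCBaCDda$D
  rot[2] = bBDbaCBaCDda$Dc
  rot[3] = BDbaCBaCDda$Dcb
  rot[4] = DbaCBaCDda$DcbB
  rot[5] = baCBaCDda$DcbBD
  rot[6] = aCBaCDda$DcbBDb
  rot[7] = CBaCDda$DcbBDba
  rot[8] = BaCDda$DcbBDbaC
  rot[9] = aCDda$DcbBDbaCB
  rot[10] = CDda$DcbBDbaCBa
  rot[11] = Dda$DcbBDbaCBaC
  rot[12] = da$DcbBDbaCBaCD
  rot[13] = a$DcbBDbaCBaCDd
  rot[14] = $DcbBDbaCBaCDda
Sorted (with $ < everything):
  sorted[0] = $DcbBDbaCBaCDda
  sorted[1] = BDbaCBaCDda$Dcb
  sorted[2] = BaCDda$DcbBDbaC
  sorted[3] = CBaCDda$DcbBDba
  sorted[4] = CDda$DcbBDbaCBa
  sorted[5] = DbaCBaCDda$DcbB
  sorted[6] = DcbBDbaCBaCDda$
  sorted[7] = Dda$DcbBDbaCBaC
  sorted[8] = a$DcbBDbaCBaCDd
  sorted[9] = aCBaCDda$DcbBDb
  sorted[10] = aCDda$DcbBDbaCB
  sorted[11] = bBDbaCBaCDda$Dc
  sorted[12] = baCBaCDda$DcbBD
  sorted[13] = cbBDbaCBaCDda$D
  sorted[14] = da$DcbBDbaCBaCD
sorted[8] = a$DcbBDbaCBaCDd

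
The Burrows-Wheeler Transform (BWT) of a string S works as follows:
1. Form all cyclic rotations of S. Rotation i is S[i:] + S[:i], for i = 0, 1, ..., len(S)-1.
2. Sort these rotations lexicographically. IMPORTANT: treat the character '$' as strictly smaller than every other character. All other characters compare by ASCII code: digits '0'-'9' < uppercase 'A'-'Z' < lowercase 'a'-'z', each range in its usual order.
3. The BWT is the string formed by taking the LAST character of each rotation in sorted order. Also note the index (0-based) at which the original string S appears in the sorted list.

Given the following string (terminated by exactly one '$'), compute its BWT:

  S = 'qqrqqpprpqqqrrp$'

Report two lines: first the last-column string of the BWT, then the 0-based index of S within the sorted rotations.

All 16 rotations (rotation i = S[i:]+S[:i]):
  rot[0] = qqrqqpprpqqqrrp$
  rot[1] = qrqqpprpqqqrrp$q
  rot[2] = rqqpprpqqqrrp$qq
  rot[3] = qqpprpqqqrrp$qqr
  rot[4] = qpprpqqqrrp$qqrq
  rot[5] = pprpqqqrrp$qqrqq
  rot[6] = prpqqqrrp$qqrqqp
  rot[7] = rpqqqrrp$qqrqqpp
  rot[8] = pqqqrrp$qqrqqppr
  rot[9] = qqqrrp$qqrqqpprp
  rot[10] = qqrrp$qqrqqpprpq
  rot[11] = qrrp$qqrqqpprpqq
  rot[12] = rrp$qqrqqpprpqqq
  rot[13] = rp$qqrqqpprpqqqr
  rot[14] = p$qqrqqpprpqqqrr
  rot[15] = $qqrqqpprpqqqrrp
Sorted (with $ < everything):
  sorted[0] = $qqrqqpprpqqqrrp  (last char: 'p')
  sorted[1] = p$qqrqqpprpqqqrr  (last char: 'r')
  sorted[2] = pprpqqqrrp$qqrqq  (last char: 'q')
  sorted[3] = pqqqrrp$qqrqqppr  (last char: 'r')
  sorted[4] = prpqqqrrp$qqrqqp  (last char: 'p')
  sorted[5] = qpprpqqqrrp$qqrq  (last char: 'q')
  sorted[6] = qqpprpqqqrrp$qqr  (last char: 'r')
  sorted[7] = qqqrrp$qqrqqpprp  (last char: 'p')
  sorted[8] = qqrqqpprpqqqrrp$  (last char: '$')
  sorted[9] = qqrrp$qqrqqpprpq  (last char: 'q')
  sorted[10] = qrqqpprpqqqrrp$q  (last char: 'q')
  sorted[11] = qrrp$qqrqqpprpqq  (last char: 'q')
  sorted[12] = rp$qqrqqpprpqqqr  (last char: 'r')
  sorted[13] = rpqqqrrp$qqrqqpp  (last char: 'p')
  sorted[14] = rqqpprpqqqrrp$qq  (last char: 'q')
  sorted[15] = rrp$qqrqqpprpqqq  (last char: 'q')
Last column: prqrpqrp$qqqrpqq
Original string S is at sorted index 8

Answer: prqrpqrp$qqqrpqq
8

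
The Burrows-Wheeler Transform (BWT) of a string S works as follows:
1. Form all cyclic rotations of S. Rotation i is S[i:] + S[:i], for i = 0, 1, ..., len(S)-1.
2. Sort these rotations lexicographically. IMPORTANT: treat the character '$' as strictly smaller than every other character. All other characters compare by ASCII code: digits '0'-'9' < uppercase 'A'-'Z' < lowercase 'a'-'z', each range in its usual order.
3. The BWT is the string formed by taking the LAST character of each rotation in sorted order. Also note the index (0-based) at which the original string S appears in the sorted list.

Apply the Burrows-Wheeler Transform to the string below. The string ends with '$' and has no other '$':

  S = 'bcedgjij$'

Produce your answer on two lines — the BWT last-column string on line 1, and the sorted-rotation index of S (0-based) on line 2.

Answer: j$becdjig
1

Derivation:
All 9 rotations (rotation i = S[i:]+S[:i]):
  rot[0] = bcedgjij$
  rot[1] = cedgjij$b
  rot[2] = edgjij$bc
  rot[3] = dgjij$bce
  rot[4] = gjij$bced
  rot[5] = jij$bcedg
  rot[6] = ij$bcedgj
  rot[7] = j$bcedgji
  rot[8] = $bcedgjij
Sorted (with $ < everything):
  sorted[0] = $bcedgjij  (last char: 'j')
  sorted[1] = bcedgjij$  (last char: '$')
  sorted[2] = cedgjij$b  (last char: 'b')
  sorted[3] = dgjij$bce  (last char: 'e')
  sorted[4] = edgjij$bc  (last char: 'c')
  sorted[5] = gjij$bced  (last char: 'd')
  sorted[6] = ij$bcedgj  (last char: 'j')
  sorted[7] = j$bcedgji  (last char: 'i')
  sorted[8] = jij$bcedg  (last char: 'g')
Last column: j$becdjig
Original string S is at sorted index 1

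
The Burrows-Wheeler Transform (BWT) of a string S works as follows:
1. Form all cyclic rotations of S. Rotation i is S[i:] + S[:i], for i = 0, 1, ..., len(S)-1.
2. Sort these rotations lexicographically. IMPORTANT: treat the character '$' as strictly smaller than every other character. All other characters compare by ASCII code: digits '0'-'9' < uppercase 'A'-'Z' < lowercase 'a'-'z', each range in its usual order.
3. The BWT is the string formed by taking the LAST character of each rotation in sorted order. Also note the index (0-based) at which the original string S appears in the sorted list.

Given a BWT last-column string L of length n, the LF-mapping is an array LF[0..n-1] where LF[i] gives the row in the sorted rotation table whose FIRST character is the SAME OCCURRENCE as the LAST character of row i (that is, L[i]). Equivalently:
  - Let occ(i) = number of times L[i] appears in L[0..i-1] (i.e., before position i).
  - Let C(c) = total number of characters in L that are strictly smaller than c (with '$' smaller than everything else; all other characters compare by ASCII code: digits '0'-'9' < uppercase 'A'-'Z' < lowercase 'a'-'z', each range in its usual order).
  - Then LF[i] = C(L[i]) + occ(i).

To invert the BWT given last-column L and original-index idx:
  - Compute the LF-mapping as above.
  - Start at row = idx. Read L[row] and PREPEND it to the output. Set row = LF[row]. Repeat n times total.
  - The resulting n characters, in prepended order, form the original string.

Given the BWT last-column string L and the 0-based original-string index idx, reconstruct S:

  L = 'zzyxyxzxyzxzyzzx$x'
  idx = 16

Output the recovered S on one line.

Answer: zzxzzyyxyzxxyxxzz$

Derivation:
LF mapping: 11 12 7 1 8 2 13 3 9 14 4 15 10 16 17 5 0 6
Walk LF starting at row 16, prepending L[row]:
  step 1: row=16, L[16]='$', prepend. Next row=LF[16]=0
  step 2: row=0, L[0]='z', prepend. Next row=LF[0]=11
  step 3: row=11, L[11]='z', prepend. Next row=LF[11]=15
  step 4: row=15, L[15]='x', prepend. Next row=LF[15]=5
  step 5: row=5, L[5]='x', prepend. Next row=LF[5]=2
  step 6: row=2, L[2]='y', prepend. Next row=LF[2]=7
  step 7: row=7, L[7]='x', prepend. Next row=LF[7]=3
  step 8: row=3, L[3]='x', prepend. Next row=LF[3]=1
  step 9: row=1, L[1]='z', prepend. Next row=LF[1]=12
  step 10: row=12, L[12]='y', prepend. Next row=LF[12]=10
  step 11: row=10, L[10]='x', prepend. Next row=LF[10]=4
  step 12: row=4, L[4]='y', prepend. Next row=LF[4]=8
  step 13: row=8, L[8]='y', prepend. Next row=LF[8]=9
  step 14: row=9, L[9]='z', prepend. Next row=LF[9]=14
  step 15: row=14, L[14]='z', prepend. Next row=LF[14]=17
  step 16: row=17, L[17]='x', prepend. Next row=LF[17]=6
  step 17: row=6, L[6]='z', prepend. Next row=LF[6]=13
  step 18: row=13, L[13]='z', prepend. Next row=LF[13]=16
Reversed output: zzxzzyyxyzxxyxxzz$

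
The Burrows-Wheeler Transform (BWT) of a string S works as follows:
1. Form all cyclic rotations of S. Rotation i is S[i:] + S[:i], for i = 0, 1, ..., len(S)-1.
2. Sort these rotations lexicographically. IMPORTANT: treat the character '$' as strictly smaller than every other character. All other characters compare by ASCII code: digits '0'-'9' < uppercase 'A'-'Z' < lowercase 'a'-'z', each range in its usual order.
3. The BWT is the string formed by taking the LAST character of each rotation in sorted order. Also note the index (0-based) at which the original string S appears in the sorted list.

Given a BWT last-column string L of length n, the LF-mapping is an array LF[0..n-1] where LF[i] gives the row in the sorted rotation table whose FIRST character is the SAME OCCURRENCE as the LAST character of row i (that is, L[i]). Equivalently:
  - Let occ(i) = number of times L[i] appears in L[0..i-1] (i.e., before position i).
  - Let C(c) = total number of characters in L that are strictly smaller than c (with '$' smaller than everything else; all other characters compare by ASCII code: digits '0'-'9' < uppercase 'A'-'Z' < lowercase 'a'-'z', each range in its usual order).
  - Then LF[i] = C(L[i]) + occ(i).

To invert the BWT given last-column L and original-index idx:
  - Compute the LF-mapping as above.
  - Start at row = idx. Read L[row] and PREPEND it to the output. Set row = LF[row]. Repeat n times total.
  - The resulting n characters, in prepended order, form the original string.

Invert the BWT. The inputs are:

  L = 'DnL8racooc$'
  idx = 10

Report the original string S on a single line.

Answer: raccoon8LD$

Derivation:
LF mapping: 2 7 3 1 10 4 5 8 9 6 0
Walk LF starting at row 10, prepending L[row]:
  step 1: row=10, L[10]='$', prepend. Next row=LF[10]=0
  step 2: row=0, L[0]='D', prepend. Next row=LF[0]=2
  step 3: row=2, L[2]='L', prepend. Next row=LF[2]=3
  step 4: row=3, L[3]='8', prepend. Next row=LF[3]=1
  step 5: row=1, L[1]='n', prepend. Next row=LF[1]=7
  step 6: row=7, L[7]='o', prepend. Next row=LF[7]=8
  step 7: row=8, L[8]='o', prepend. Next row=LF[8]=9
  step 8: row=9, L[9]='c', prepend. Next row=LF[9]=6
  step 9: row=6, L[6]='c', prepend. Next row=LF[6]=5
  step 10: row=5, L[5]='a', prepend. Next row=LF[5]=4
  step 11: row=4, L[4]='r', prepend. Next row=LF[4]=10
Reversed output: raccoon8LD$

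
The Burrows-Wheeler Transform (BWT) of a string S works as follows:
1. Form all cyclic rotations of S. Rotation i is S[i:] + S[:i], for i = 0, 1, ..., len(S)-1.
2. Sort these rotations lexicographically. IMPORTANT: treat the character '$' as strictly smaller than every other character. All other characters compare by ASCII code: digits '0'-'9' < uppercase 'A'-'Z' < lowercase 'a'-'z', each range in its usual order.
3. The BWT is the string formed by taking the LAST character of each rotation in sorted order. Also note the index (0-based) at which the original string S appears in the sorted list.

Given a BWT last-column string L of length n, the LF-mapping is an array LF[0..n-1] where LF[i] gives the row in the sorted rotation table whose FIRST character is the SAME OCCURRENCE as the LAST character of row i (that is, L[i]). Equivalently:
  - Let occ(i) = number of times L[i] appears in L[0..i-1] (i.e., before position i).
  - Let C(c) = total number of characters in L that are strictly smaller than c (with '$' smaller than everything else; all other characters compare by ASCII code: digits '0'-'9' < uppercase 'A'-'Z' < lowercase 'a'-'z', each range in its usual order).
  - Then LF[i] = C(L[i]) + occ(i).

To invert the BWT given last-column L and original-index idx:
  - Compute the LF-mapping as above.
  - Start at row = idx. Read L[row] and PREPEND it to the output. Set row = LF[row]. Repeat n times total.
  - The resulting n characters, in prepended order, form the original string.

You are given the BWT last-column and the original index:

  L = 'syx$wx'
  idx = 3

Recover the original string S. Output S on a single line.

Answer: xwxys$

Derivation:
LF mapping: 1 5 3 0 2 4
Walk LF starting at row 3, prepending L[row]:
  step 1: row=3, L[3]='$', prepend. Next row=LF[3]=0
  step 2: row=0, L[0]='s', prepend. Next row=LF[0]=1
  step 3: row=1, L[1]='y', prepend. Next row=LF[1]=5
  step 4: row=5, L[5]='x', prepend. Next row=LF[5]=4
  step 5: row=4, L[4]='w', prepend. Next row=LF[4]=2
  step 6: row=2, L[2]='x', prepend. Next row=LF[2]=3
Reversed output: xwxys$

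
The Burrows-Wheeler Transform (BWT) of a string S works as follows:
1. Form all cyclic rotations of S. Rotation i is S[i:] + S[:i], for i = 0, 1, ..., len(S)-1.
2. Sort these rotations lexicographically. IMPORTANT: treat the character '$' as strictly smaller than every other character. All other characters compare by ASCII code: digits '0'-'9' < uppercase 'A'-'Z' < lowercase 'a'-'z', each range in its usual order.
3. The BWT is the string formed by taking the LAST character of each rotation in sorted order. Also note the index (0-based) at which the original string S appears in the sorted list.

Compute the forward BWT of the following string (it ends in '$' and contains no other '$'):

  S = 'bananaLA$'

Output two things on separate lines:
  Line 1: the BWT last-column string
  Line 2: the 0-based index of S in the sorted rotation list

All 9 rotations (rotation i = S[i:]+S[:i]):
  rot[0] = bananaLA$
  rot[1] = ananaLA$b
  rot[2] = nanaLA$ba
  rot[3] = anaLA$ban
  rot[4] = naLA$bana
  rot[5] = aLA$banan
  rot[6] = LA$banana
  rot[7] = A$bananaL
  rot[8] = $bananaLA
Sorted (with $ < everything):
  sorted[0] = $bananaLA  (last char: 'A')
  sorted[1] = A$bananaL  (last char: 'L')
  sorted[2] = LA$banana  (last char: 'a')
  sorted[3] = aLA$banan  (last char: 'n')
  sorted[4] = anaLA$ban  (last char: 'n')
  sorted[5] = ananaLA$b  (last char: 'b')
  sorted[6] = bananaLA$  (last char: '$')
  sorted[7] = naLA$bana  (last char: 'a')
  sorted[8] = nanaLA$ba  (last char: 'a')
Last column: ALannb$aa
Original string S is at sorted index 6

Answer: ALannb$aa
6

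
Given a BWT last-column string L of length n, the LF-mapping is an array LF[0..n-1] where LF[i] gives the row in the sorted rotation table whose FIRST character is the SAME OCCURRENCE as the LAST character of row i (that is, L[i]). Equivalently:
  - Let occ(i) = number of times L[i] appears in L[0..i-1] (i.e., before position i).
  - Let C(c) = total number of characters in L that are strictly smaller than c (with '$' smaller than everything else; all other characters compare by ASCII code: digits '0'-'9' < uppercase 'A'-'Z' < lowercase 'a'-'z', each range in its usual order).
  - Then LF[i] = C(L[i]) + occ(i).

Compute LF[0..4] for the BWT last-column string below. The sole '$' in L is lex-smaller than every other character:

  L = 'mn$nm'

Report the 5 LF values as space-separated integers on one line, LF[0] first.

Char counts: '$':1, 'm':2, 'n':2
C (first-col start): C('$')=0, C('m')=1, C('n')=3
L[0]='m': occ=0, LF[0]=C('m')+0=1+0=1
L[1]='n': occ=0, LF[1]=C('n')+0=3+0=3
L[2]='$': occ=0, LF[2]=C('$')+0=0+0=0
L[3]='n': occ=1, LF[3]=C('n')+1=3+1=4
L[4]='m': occ=1, LF[4]=C('m')+1=1+1=2

Answer: 1 3 0 4 2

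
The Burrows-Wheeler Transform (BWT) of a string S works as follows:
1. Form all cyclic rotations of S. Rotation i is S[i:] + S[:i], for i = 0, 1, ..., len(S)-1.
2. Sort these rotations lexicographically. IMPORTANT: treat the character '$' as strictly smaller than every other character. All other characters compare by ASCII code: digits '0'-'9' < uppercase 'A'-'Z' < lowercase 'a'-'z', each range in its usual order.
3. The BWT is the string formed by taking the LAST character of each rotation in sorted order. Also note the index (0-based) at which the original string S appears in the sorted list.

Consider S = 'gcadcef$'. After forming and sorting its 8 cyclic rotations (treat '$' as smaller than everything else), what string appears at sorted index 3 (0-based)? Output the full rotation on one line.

All 8 rotations (rotation i = S[i:]+S[:i]):
  rot[0] = gcadcef$
  rot[1] = cadcef$g
  rot[2] = adcef$gc
  rot[3] = dcef$gca
  rot[4] = cef$gcad
  rot[5] = ef$gcadc
  rot[6] = f$gcadce
  rot[7] = $gcadcef
Sorted (with $ < everything):
  sorted[0] = $gcadcef
  sorted[1] = adcef$gc
  sorted[2] = cadcef$g
  sorted[3] = cef$gcad
  sorted[4] = dcef$gca
  sorted[5] = ef$gcadc
  sorted[6] = f$gcadce
  sorted[7] = gcadcef$
sorted[3] = cef$gcad

Answer: cef$gcad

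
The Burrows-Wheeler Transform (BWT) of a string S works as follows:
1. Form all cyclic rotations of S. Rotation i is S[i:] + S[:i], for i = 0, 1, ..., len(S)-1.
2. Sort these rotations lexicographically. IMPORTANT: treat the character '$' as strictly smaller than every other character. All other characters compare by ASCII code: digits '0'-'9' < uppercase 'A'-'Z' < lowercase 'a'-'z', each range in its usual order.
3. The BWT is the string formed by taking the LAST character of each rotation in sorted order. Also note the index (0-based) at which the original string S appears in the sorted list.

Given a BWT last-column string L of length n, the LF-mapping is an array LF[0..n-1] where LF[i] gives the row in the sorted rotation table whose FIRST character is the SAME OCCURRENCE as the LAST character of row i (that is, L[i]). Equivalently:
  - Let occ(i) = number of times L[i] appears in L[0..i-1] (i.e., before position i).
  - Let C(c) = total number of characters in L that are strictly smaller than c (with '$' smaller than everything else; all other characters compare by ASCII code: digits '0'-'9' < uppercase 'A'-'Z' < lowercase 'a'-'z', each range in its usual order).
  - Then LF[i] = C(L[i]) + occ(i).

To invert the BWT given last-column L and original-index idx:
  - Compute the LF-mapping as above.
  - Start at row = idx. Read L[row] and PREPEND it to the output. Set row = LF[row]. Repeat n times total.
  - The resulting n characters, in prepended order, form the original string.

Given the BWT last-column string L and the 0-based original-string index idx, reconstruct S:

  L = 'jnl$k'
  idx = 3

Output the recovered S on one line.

Answer: lknj$

Derivation:
LF mapping: 1 4 3 0 2
Walk LF starting at row 3, prepending L[row]:
  step 1: row=3, L[3]='$', prepend. Next row=LF[3]=0
  step 2: row=0, L[0]='j', prepend. Next row=LF[0]=1
  step 3: row=1, L[1]='n', prepend. Next row=LF[1]=4
  step 4: row=4, L[4]='k', prepend. Next row=LF[4]=2
  step 5: row=2, L[2]='l', prepend. Next row=LF[2]=3
Reversed output: lknj$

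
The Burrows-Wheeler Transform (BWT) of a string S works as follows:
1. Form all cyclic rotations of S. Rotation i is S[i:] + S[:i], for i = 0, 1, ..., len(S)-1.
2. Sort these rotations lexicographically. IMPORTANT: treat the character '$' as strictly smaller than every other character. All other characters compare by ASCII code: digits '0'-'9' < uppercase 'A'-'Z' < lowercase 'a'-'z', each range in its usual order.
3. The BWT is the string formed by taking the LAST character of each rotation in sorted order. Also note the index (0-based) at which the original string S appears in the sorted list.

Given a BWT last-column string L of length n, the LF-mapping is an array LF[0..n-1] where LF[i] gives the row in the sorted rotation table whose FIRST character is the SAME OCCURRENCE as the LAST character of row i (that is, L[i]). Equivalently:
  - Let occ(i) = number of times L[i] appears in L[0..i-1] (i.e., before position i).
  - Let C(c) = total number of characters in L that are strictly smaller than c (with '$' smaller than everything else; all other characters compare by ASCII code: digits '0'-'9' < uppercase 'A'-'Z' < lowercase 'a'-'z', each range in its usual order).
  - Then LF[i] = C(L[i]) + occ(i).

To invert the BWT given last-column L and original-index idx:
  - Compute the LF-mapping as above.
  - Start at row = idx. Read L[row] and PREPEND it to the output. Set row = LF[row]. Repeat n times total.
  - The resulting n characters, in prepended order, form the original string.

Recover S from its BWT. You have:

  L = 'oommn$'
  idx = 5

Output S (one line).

LF mapping: 4 5 1 2 3 0
Walk LF starting at row 5, prepending L[row]:
  step 1: row=5, L[5]='$', prepend. Next row=LF[5]=0
  step 2: row=0, L[0]='o', prepend. Next row=LF[0]=4
  step 3: row=4, L[4]='n', prepend. Next row=LF[4]=3
  step 4: row=3, L[3]='m', prepend. Next row=LF[3]=2
  step 5: row=2, L[2]='m', prepend. Next row=LF[2]=1
  step 6: row=1, L[1]='o', prepend. Next row=LF[1]=5
Reversed output: ommno$

Answer: ommno$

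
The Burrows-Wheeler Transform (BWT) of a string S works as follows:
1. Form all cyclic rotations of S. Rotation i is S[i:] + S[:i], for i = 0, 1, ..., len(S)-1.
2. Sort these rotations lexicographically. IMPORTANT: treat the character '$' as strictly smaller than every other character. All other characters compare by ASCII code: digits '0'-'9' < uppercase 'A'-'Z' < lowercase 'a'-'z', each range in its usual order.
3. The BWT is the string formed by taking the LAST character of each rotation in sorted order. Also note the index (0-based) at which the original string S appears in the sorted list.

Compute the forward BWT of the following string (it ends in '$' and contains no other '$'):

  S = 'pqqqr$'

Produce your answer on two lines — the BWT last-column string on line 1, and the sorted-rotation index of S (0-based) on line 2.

All 6 rotations (rotation i = S[i:]+S[:i]):
  rot[0] = pqqqr$
  rot[1] = qqqr$p
  rot[2] = qqr$pq
  rot[3] = qr$pqq
  rot[4] = r$pqqq
  rot[5] = $pqqqr
Sorted (with $ < everything):
  sorted[0] = $pqqqr  (last char: 'r')
  sorted[1] = pqqqr$  (last char: '$')
  sorted[2] = qqqr$p  (last char: 'p')
  sorted[3] = qqr$pq  (last char: 'q')
  sorted[4] = qr$pqq  (last char: 'q')
  sorted[5] = r$pqqq  (last char: 'q')
Last column: r$pqqq
Original string S is at sorted index 1

Answer: r$pqqq
1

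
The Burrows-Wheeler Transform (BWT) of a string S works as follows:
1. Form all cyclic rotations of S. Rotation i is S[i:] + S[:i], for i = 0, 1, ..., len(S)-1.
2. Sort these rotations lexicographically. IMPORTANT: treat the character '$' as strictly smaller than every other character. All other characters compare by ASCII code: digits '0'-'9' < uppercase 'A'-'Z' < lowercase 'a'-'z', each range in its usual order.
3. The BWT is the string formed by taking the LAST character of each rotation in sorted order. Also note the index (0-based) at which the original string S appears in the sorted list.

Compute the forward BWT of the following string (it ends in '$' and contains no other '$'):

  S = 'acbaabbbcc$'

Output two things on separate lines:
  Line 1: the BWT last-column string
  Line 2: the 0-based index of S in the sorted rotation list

Answer: cba$cabbcab
3

Derivation:
All 11 rotations (rotation i = S[i:]+S[:i]):
  rot[0] = acbaabbbcc$
  rot[1] = cbaabbbcc$a
  rot[2] = baabbbcc$ac
  rot[3] = aabbbcc$acb
  rot[4] = abbbcc$acba
  rot[5] = bbbcc$acbaa
  rot[6] = bbcc$acbaab
  rot[7] = bcc$acbaabb
  rot[8] = cc$acbaabbb
  rot[9] = c$acbaabbbc
  rot[10] = $acbaabbbcc
Sorted (with $ < everything):
  sorted[0] = $acbaabbbcc  (last char: 'c')
  sorted[1] = aabbbcc$acb  (last char: 'b')
  sorted[2] = abbbcc$acba  (last char: 'a')
  sorted[3] = acbaabbbcc$  (last char: '$')
  sorted[4] = baabbbcc$ac  (last char: 'c')
  sorted[5] = bbbcc$acbaa  (last char: 'a')
  sorted[6] = bbcc$acbaab  (last char: 'b')
  sorted[7] = bcc$acbaabb  (last char: 'b')
  sorted[8] = c$acbaabbbc  (last char: 'c')
  sorted[9] = cbaabbbcc$a  (last char: 'a')
  sorted[10] = cc$acbaabbb  (last char: 'b')
Last column: cba$cabbcab
Original string S is at sorted index 3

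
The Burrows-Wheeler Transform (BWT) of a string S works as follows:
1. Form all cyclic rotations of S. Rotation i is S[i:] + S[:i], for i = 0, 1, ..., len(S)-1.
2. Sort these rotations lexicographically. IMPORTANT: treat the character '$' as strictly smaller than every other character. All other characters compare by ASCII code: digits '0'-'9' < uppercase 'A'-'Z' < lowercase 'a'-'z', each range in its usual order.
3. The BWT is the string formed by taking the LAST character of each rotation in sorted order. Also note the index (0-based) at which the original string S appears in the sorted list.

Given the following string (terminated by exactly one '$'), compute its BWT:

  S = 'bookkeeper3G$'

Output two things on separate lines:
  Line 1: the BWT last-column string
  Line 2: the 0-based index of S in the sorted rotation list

Answer: Gr3$kepkoobee
3

Derivation:
All 13 rotations (rotation i = S[i:]+S[:i]):
  rot[0] = bookkeeper3G$
  rot[1] = ookkeeper3G$b
  rot[2] = okkeeper3G$bo
  rot[3] = kkeeper3G$boo
  rot[4] = keeper3G$book
  rot[5] = eeper3G$bookk
  rot[6] = eper3G$bookke
  rot[7] = per3G$bookkee
  rot[8] = er3G$bookkeep
  rot[9] = r3G$bookkeepe
  rot[10] = 3G$bookkeeper
  rot[11] = G$bookkeeper3
  rot[12] = $bookkeeper3G
Sorted (with $ < everything):
  sorted[0] = $bookkeeper3G  (last char: 'G')
  sorted[1] = 3G$bookkeeper  (last char: 'r')
  sorted[2] = G$bookkeeper3  (last char: '3')
  sorted[3] = bookkeeper3G$  (last char: '$')
  sorted[4] = eeper3G$bookk  (last char: 'k')
  sorted[5] = eper3G$bookke  (last char: 'e')
  sorted[6] = er3G$bookkeep  (last char: 'p')
  sorted[7] = keeper3G$book  (last char: 'k')
  sorted[8] = kkeeper3G$boo  (last char: 'o')
  sorted[9] = okkeeper3G$bo  (last char: 'o')
  sorted[10] = ookkeeper3G$b  (last char: 'b')
  sorted[11] = per3G$bookkee  (last char: 'e')
  sorted[12] = r3G$bookkeepe  (last char: 'e')
Last column: Gr3$kepkoobee
Original string S is at sorted index 3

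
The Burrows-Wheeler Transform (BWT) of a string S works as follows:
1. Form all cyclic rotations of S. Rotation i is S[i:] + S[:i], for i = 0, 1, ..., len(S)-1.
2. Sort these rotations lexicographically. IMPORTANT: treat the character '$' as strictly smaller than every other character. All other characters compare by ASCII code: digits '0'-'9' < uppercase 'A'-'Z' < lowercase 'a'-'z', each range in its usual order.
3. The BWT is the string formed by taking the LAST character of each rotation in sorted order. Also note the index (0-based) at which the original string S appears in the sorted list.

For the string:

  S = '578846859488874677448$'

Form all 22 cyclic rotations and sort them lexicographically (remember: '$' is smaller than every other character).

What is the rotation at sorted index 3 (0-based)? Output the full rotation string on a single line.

All 22 rotations (rotation i = S[i:]+S[:i]):
  rot[0] = 578846859488874677448$
  rot[1] = 78846859488874677448$5
  rot[2] = 8846859488874677448$57
  rot[3] = 846859488874677448$578
  rot[4] = 46859488874677448$5788
  rot[5] = 6859488874677448$57884
  rot[6] = 859488874677448$578846
  rot[7] = 59488874677448$5788468
  rot[8] = 9488874677448$57884685
  rot[9] = 488874677448$578846859
  rot[10] = 88874677448$5788468594
  rot[11] = 8874677448$57884685948
  rot[12] = 874677448$578846859488
  rot[13] = 74677448$5788468594888
  rot[14] = 4677448$57884685948887
  rot[15] = 677448$578846859488874
  rot[16] = 77448$5788468594888746
  rot[17] = 7448$57884685948887467
  rot[18] = 448$578846859488874677
  rot[19] = 48$5788468594888746774
  rot[20] = 8$57884685948887467744
  rot[21] = $578846859488874677448
Sorted (with $ < everything):
  sorted[0] = $578846859488874677448
  sorted[1] = 448$578846859488874677
  sorted[2] = 4677448$57884685948887
  sorted[3] = 46859488874677448$5788
  sorted[4] = 48$5788468594888746774
  sorted[5] = 488874677448$578846859
  sorted[6] = 578846859488874677448$
  sorted[7] = 59488874677448$5788468
  sorted[8] = 677448$578846859488874
  sorted[9] = 6859488874677448$57884
  sorted[10] = 7448$57884685948887467
  sorted[11] = 74677448$5788468594888
  sorted[12] = 77448$5788468594888746
  sorted[13] = 78846859488874677448$5
  sorted[14] = 8$57884685948887467744
  sorted[15] = 846859488874677448$578
  sorted[16] = 859488874677448$578846
  sorted[17] = 874677448$578846859488
  sorted[18] = 8846859488874677448$57
  sorted[19] = 8874677448$57884685948
  sorted[20] = 88874677448$5788468594
  sorted[21] = 9488874677448$57884685
sorted[3] = 46859488874677448$5788

Answer: 46859488874677448$5788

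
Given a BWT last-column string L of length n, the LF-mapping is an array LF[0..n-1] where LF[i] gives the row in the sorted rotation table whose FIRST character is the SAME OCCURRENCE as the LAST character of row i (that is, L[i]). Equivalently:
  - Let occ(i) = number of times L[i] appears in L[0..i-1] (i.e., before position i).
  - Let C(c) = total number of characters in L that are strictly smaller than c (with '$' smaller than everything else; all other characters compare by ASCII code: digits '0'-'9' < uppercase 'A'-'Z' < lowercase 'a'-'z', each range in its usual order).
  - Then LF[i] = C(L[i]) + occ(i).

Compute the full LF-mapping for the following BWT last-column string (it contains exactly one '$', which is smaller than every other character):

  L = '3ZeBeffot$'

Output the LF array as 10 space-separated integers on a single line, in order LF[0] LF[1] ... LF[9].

Char counts: '$':1, '3':1, 'B':1, 'Z':1, 'e':2, 'f':2, 'o':1, 't':1
C (first-col start): C('$')=0, C('3')=1, C('B')=2, C('Z')=3, C('e')=4, C('f')=6, C('o')=8, C('t')=9
L[0]='3': occ=0, LF[0]=C('3')+0=1+0=1
L[1]='Z': occ=0, LF[1]=C('Z')+0=3+0=3
L[2]='e': occ=0, LF[2]=C('e')+0=4+0=4
L[3]='B': occ=0, LF[3]=C('B')+0=2+0=2
L[4]='e': occ=1, LF[4]=C('e')+1=4+1=5
L[5]='f': occ=0, LF[5]=C('f')+0=6+0=6
L[6]='f': occ=1, LF[6]=C('f')+1=6+1=7
L[7]='o': occ=0, LF[7]=C('o')+0=8+0=8
L[8]='t': occ=0, LF[8]=C('t')+0=9+0=9
L[9]='$': occ=0, LF[9]=C('$')+0=0+0=0

Answer: 1 3 4 2 5 6 7 8 9 0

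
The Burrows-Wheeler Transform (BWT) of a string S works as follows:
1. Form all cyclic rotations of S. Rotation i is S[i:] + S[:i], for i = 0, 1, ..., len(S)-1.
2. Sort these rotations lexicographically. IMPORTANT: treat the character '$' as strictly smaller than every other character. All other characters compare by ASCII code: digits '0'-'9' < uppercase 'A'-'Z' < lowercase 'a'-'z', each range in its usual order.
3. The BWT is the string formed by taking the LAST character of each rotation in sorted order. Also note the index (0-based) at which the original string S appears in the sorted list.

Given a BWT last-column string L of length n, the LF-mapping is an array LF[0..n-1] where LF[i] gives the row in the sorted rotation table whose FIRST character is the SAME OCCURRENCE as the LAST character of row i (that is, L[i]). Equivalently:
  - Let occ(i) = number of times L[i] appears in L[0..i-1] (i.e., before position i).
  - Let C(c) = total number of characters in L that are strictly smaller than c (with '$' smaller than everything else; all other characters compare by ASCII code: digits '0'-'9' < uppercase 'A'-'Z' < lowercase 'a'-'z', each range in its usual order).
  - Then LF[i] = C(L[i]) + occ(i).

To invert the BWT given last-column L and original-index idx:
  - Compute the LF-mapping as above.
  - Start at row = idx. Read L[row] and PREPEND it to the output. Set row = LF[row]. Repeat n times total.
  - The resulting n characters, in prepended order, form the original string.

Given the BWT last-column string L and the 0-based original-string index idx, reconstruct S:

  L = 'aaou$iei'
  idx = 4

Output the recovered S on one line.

LF mapping: 1 2 6 7 0 4 3 5
Walk LF starting at row 4, prepending L[row]:
  step 1: row=4, L[4]='$', prepend. Next row=LF[4]=0
  step 2: row=0, L[0]='a', prepend. Next row=LF[0]=1
  step 3: row=1, L[1]='a', prepend. Next row=LF[1]=2
  step 4: row=2, L[2]='o', prepend. Next row=LF[2]=6
  step 5: row=6, L[6]='e', prepend. Next row=LF[6]=3
  step 6: row=3, L[3]='u', prepend. Next row=LF[3]=7
  step 7: row=7, L[7]='i', prepend. Next row=LF[7]=5
  step 8: row=5, L[5]='i', prepend. Next row=LF[5]=4
Reversed output: iiueoaa$

Answer: iiueoaa$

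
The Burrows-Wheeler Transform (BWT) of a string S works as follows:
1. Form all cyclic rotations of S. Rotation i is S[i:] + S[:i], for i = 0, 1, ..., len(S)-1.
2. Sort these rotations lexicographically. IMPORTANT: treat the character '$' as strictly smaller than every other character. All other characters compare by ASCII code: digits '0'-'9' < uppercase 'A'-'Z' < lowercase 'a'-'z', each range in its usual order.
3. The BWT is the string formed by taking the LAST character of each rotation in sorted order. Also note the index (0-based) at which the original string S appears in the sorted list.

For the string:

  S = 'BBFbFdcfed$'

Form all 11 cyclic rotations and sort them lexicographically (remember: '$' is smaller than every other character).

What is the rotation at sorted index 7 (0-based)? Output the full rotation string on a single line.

Answer: d$BBFbFdcfe

Derivation:
All 11 rotations (rotation i = S[i:]+S[:i]):
  rot[0] = BBFbFdcfed$
  rot[1] = BFbFdcfed$B
  rot[2] = FbFdcfed$BB
  rot[3] = bFdcfed$BBF
  rot[4] = Fdcfed$BBFb
  rot[5] = dcfed$BBFbF
  rot[6] = cfed$BBFbFd
  rot[7] = fed$BBFbFdc
  rot[8] = ed$BBFbFdcf
  rot[9] = d$BBFbFdcfe
  rot[10] = $BBFbFdcfed
Sorted (with $ < everything):
  sorted[0] = $BBFbFdcfed
  sorted[1] = BBFbFdcfed$
  sorted[2] = BFbFdcfed$B
  sorted[3] = FbFdcfed$BB
  sorted[4] = Fdcfed$BBFb
  sorted[5] = bFdcfed$BBF
  sorted[6] = cfed$BBFbFd
  sorted[7] = d$BBFbFdcfe
  sorted[8] = dcfed$BBFbF
  sorted[9] = ed$BBFbFdcf
  sorted[10] = fed$BBFbFdc
sorted[7] = d$BBFbFdcfe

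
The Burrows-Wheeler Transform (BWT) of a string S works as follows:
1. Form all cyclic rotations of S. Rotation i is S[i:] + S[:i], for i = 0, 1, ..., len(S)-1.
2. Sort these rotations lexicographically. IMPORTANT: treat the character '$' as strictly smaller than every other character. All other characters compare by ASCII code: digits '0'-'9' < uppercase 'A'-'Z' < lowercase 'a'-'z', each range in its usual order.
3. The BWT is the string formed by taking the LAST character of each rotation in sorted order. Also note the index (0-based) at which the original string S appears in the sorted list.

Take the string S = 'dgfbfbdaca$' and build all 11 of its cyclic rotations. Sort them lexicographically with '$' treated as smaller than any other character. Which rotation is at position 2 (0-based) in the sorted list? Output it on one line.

All 11 rotations (rotation i = S[i:]+S[:i]):
  rot[0] = dgfbfbdaca$
  rot[1] = gfbfbdaca$d
  rot[2] = fbfbdaca$dg
  rot[3] = bfbdaca$dgf
  rot[4] = fbdaca$dgfb
  rot[5] = bdaca$dgfbf
  rot[6] = daca$dgfbfb
  rot[7] = aca$dgfbfbd
  rot[8] = ca$dgfbfbda
  rot[9] = a$dgfbfbdac
  rot[10] = $dgfbfbdaca
Sorted (with $ < everything):
  sorted[0] = $dgfbfbdaca
  sorted[1] = a$dgfbfbdac
  sorted[2] = aca$dgfbfbd
  sorted[3] = bdaca$dgfbf
  sorted[4] = bfbdaca$dgf
  sorted[5] = ca$dgfbfbda
  sorted[6] = daca$dgfbfb
  sorted[7] = dgfbfbdaca$
  sorted[8] = fbdaca$dgfb
  sorted[9] = fbfbdaca$dg
  sorted[10] = gfbfbdaca$d
sorted[2] = aca$dgfbfbd

Answer: aca$dgfbfbd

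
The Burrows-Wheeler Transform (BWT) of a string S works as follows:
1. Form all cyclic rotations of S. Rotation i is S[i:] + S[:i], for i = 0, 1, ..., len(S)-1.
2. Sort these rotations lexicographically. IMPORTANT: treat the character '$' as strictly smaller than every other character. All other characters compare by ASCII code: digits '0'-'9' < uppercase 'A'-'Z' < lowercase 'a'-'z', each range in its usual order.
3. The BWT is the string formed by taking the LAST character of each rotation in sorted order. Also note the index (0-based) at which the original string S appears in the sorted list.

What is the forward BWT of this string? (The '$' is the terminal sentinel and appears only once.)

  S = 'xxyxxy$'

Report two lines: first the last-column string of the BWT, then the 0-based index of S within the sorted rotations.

All 7 rotations (rotation i = S[i:]+S[:i]):
  rot[0] = xxyxxy$
  rot[1] = xyxxy$x
  rot[2] = yxxy$xx
  rot[3] = xxy$xxy
  rot[4] = xy$xxyx
  rot[5] = y$xxyxx
  rot[6] = $xxyxxy
Sorted (with $ < everything):
  sorted[0] = $xxyxxy  (last char: 'y')
  sorted[1] = xxy$xxy  (last char: 'y')
  sorted[2] = xxyxxy$  (last char: '$')
  sorted[3] = xy$xxyx  (last char: 'x')
  sorted[4] = xyxxy$x  (last char: 'x')
  sorted[5] = y$xxyxx  (last char: 'x')
  sorted[6] = yxxy$xx  (last char: 'x')
Last column: yy$xxxx
Original string S is at sorted index 2

Answer: yy$xxxx
2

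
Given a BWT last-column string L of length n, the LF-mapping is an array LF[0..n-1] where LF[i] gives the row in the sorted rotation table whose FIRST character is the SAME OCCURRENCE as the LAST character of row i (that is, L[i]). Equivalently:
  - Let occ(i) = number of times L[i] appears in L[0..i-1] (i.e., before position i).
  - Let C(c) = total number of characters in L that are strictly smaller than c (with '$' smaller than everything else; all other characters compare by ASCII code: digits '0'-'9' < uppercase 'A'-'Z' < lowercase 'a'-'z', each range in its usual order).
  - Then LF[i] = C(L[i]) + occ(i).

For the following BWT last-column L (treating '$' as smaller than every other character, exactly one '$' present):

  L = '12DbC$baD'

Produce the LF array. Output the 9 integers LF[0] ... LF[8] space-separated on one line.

Char counts: '$':1, '1':1, '2':1, 'C':1, 'D':2, 'a':1, 'b':2
C (first-col start): C('$')=0, C('1')=1, C('2')=2, C('C')=3, C('D')=4, C('a')=6, C('b')=7
L[0]='1': occ=0, LF[0]=C('1')+0=1+0=1
L[1]='2': occ=0, LF[1]=C('2')+0=2+0=2
L[2]='D': occ=0, LF[2]=C('D')+0=4+0=4
L[3]='b': occ=0, LF[3]=C('b')+0=7+0=7
L[4]='C': occ=0, LF[4]=C('C')+0=3+0=3
L[5]='$': occ=0, LF[5]=C('$')+0=0+0=0
L[6]='b': occ=1, LF[6]=C('b')+1=7+1=8
L[7]='a': occ=0, LF[7]=C('a')+0=6+0=6
L[8]='D': occ=1, LF[8]=C('D')+1=4+1=5

Answer: 1 2 4 7 3 0 8 6 5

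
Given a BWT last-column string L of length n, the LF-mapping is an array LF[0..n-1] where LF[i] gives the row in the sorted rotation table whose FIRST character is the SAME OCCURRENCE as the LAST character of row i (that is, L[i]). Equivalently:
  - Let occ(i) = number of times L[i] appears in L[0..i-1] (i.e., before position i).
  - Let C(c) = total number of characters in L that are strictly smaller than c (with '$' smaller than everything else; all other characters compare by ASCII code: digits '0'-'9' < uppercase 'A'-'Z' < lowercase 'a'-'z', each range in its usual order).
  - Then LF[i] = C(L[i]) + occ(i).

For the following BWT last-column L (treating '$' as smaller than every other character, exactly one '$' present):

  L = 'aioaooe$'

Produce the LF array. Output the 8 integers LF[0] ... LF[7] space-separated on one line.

Char counts: '$':1, 'a':2, 'e':1, 'i':1, 'o':3
C (first-col start): C('$')=0, C('a')=1, C('e')=3, C('i')=4, C('o')=5
L[0]='a': occ=0, LF[0]=C('a')+0=1+0=1
L[1]='i': occ=0, LF[1]=C('i')+0=4+0=4
L[2]='o': occ=0, LF[2]=C('o')+0=5+0=5
L[3]='a': occ=1, LF[3]=C('a')+1=1+1=2
L[4]='o': occ=1, LF[4]=C('o')+1=5+1=6
L[5]='o': occ=2, LF[5]=C('o')+2=5+2=7
L[6]='e': occ=0, LF[6]=C('e')+0=3+0=3
L[7]='$': occ=0, LF[7]=C('$')+0=0+0=0

Answer: 1 4 5 2 6 7 3 0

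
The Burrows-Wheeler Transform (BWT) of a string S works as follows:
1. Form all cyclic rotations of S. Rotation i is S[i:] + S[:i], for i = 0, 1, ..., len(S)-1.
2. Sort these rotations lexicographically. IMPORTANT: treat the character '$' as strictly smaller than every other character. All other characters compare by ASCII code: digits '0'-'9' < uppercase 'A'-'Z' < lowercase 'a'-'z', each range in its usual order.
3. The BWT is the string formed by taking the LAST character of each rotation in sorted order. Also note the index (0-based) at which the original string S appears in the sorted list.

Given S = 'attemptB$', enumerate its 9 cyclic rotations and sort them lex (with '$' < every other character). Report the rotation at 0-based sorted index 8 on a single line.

All 9 rotations (rotation i = S[i:]+S[:i]):
  rot[0] = attemptB$
  rot[1] = ttemptB$a
  rot[2] = temptB$at
  rot[3] = emptB$att
  rot[4] = mptB$atte
  rot[5] = ptB$attem
  rot[6] = tB$attemp
  rot[7] = B$attempt
  rot[8] = $attemptB
Sorted (with $ < everything):
  sorted[0] = $attemptB
  sorted[1] = B$attempt
  sorted[2] = attemptB$
  sorted[3] = emptB$att
  sorted[4] = mptB$atte
  sorted[5] = ptB$attem
  sorted[6] = tB$attemp
  sorted[7] = temptB$at
  sorted[8] = ttemptB$a
sorted[8] = ttemptB$a

Answer: ttemptB$a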